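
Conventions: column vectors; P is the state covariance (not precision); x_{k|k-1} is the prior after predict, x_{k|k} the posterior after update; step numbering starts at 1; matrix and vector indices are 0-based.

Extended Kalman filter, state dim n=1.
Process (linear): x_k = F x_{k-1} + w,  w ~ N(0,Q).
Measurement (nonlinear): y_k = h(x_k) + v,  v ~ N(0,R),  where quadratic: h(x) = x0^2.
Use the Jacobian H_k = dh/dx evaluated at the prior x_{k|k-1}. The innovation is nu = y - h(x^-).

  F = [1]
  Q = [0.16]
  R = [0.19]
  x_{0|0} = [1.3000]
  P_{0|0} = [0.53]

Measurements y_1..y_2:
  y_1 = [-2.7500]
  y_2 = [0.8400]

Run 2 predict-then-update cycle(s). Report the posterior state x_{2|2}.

x_post = [-0.6741]

step 1: x^-=[1.3000]  P^-=[0.6900]  H_jac=[2.6000]  S=[4.8544]  K=[0.3696]  nu=[-4.4400]  x^+=[-0.3409]  P^+=[0.0270]
step 2: x^-=[-0.3409]  P^-=[0.1870]  H_jac=[-0.6817]  S=[0.2769]  K=[-0.4604]  nu=[0.7238]  x^+=[-0.6741]  P^+=[0.1283]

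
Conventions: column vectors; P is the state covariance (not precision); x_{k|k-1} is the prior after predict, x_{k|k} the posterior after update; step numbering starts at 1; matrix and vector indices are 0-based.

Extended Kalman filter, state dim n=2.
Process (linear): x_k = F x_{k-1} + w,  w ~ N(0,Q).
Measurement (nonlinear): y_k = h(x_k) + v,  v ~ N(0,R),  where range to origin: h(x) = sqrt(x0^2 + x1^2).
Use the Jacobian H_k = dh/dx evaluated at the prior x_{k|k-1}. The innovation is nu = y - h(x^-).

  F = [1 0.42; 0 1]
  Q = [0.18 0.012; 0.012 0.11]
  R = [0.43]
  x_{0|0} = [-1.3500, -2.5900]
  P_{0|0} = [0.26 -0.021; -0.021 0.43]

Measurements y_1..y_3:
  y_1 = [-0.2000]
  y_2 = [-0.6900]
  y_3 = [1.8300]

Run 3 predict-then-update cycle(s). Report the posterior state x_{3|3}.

x_post = [-0.9804, -0.6256]

step 1: x^-=[-2.4378, -2.5900]  P^-=[0.4982 0.1716; 0.1716 0.5400]  H_jac=[-0.6854 -0.7282]  S=[1.1217]  K=[-0.4158; -0.4554]  nu=[-3.7568]  x^+=[-0.8756, -0.8791]  P^+=[0.3043 -0.0408; -0.0408 0.3074]
step 2: x^-=[-1.2448, -0.8791]  P^-=[0.5042 0.1003; 0.1003 0.4174]  H_jac=[-0.8168 -0.5769]  S=[0.9998]  K=[-0.4698; -0.3227]  nu=[-2.2139]  x^+=[-0.2047, -0.1646]  P^+=[0.2835 -0.0513; -0.0513 0.3132]
step 3: x^-=[-0.2739, -0.1646]  P^-=[0.4757 0.0922; 0.0922 0.4232]  H_jac=[-0.8571 -0.5151]  S=[0.9732]  K=[-0.4678; -0.3052]  nu=[1.5105]  x^+=[-0.9804, -0.6256]  P^+=[0.2627 -0.0467; -0.0467 0.3325]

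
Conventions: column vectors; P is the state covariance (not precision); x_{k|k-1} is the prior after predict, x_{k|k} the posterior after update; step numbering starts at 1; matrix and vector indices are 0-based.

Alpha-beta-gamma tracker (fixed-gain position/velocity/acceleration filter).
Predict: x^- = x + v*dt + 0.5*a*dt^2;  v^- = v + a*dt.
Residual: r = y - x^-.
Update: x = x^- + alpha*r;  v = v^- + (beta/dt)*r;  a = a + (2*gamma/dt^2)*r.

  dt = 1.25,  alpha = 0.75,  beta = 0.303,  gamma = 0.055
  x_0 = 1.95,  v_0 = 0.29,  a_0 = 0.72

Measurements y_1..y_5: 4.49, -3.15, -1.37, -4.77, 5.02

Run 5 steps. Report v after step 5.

step 1: x_pred=2.8750  r=1.6150  x^+=4.0862  v^+=1.5815  a^+=0.8337
step 2: x_pred=6.7144  r=-9.8644  x^+=-0.6839  v^+=0.2325  a^+=0.1392
step 3: x_pred=-0.2845  r=-1.0855  x^+=-1.0986  v^+=0.1434  a^+=0.0628
step 4: x_pred=-0.8703  r=-3.8997  x^+=-3.7951  v^+=-0.7234  a^+=-0.2117
step 5: x_pred=-4.8647  r=9.8847  x^+=2.5488  v^+=1.4080  a^+=0.4842

v_post = 1.4080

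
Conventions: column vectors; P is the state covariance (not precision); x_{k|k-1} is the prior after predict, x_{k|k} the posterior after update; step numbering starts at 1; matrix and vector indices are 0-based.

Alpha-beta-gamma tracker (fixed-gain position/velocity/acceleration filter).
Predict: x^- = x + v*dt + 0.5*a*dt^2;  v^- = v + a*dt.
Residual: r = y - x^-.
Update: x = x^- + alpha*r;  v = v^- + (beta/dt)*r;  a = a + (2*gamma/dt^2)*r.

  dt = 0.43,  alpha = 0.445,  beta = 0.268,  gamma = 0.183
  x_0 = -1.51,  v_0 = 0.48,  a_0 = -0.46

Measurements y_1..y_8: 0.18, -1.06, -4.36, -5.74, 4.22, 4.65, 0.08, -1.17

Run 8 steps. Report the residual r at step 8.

step 1: x_pred=-1.3461  r=1.5261  x^+=-0.6670  v^+=1.2334  a^+=2.5609
step 2: x_pred=0.1001  r=-1.1601  x^+=-0.4161  v^+=1.6115  a^+=0.2645
step 3: x_pred=0.3013  r=-4.6613  x^+=-1.7730  v^+=-1.1799  a^+=-8.9622
step 4: x_pred=-3.1089  r=-2.6311  x^+=-4.2797  v^+=-6.6735  a^+=-14.1703
step 5: x_pred=-8.4594  r=12.6794  x^+=-2.8171  v^+=-4.8642  a^+=10.9279
step 6: x_pred=-3.8984  r=8.5484  x^+=-0.0944  v^+=5.1626  a^+=27.8490
step 7: x_pred=4.7002  r=-4.6202  x^+=2.6442  v^+=14.2581  a^+=18.7035
step 8: x_pred=10.5043  r=-11.6743  x^+=5.3093  v^+=15.0245  a^+=-4.4052

resid = -11.6743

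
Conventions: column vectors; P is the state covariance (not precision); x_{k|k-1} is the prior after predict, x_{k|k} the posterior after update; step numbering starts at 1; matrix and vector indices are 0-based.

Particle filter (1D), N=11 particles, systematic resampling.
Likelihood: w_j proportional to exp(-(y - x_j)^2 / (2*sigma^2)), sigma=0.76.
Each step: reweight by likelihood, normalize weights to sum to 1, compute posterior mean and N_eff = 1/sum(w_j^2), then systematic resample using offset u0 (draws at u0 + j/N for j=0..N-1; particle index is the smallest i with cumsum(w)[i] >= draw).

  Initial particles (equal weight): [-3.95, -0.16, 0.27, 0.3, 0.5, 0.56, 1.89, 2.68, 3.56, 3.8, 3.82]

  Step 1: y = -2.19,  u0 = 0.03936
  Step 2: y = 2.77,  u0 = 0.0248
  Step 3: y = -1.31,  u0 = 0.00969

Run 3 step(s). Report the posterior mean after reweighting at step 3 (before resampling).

post_mean = 0.0564

step 1: w=[0.6223, 0.2566, 0.0482, 0.0424, 0.0173, 0.0130, 0.0000, 0.0000, 0.0000, 0.0000, 0.0000]  mean=-2.4576  Neff=2.1846  idx=[0, 0, 0, 0, 0, 0, 0, 1, 1, 1, 3]
step 2: w=[0.0000, 0.0000, 0.0000, 0.0000, 0.0000, 0.0000, 0.0000, 0.0863, 0.0863, 0.0863, 0.7411]  mean=0.1809  Neff=1.7496  idx=[7, 8, 9, 10, 10, 10, 10, 10, 10, 10, 10]
step 3: w=[0.1765, 0.1765, 0.1765, 0.0588, 0.0588, 0.0588, 0.0588, 0.0588, 0.0588, 0.0588, 0.0588]  mean=0.0564  Neff=8.2555  idx=[0, 0, 1, 1, 2, 2, 3, 4, 6, 8, 9]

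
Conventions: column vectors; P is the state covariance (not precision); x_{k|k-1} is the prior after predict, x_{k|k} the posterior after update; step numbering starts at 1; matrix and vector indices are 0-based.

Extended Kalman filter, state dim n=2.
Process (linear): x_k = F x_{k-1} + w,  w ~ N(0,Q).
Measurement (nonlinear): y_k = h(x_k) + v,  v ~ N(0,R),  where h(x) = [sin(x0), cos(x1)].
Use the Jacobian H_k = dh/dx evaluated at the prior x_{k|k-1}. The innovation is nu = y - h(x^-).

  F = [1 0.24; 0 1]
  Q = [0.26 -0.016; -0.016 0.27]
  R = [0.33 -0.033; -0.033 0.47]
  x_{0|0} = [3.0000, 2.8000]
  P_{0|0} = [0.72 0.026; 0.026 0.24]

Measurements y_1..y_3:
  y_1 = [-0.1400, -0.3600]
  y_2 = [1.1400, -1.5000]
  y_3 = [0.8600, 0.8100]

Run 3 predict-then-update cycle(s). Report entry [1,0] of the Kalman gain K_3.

K[1,0] = -0.1301

step 1: x^-=[3.6720, 2.8000]  P^-=[1.0063 0.0676; 0.0676 0.5100]  H_jac=[-0.8626 0.0000; 0.0000 -0.3350]  S=[1.0788 -0.0135; -0.0135 0.5272]  K=[-0.8054 -0.0635; -0.0581 -0.3255]  nu=[0.3659, 0.5822]  x^+=[3.3403, 2.5892]  P^+=[0.3057 0.0098; 0.0098 0.4510]
step 2: x^-=[3.9617, 2.5892]  P^-=[0.5964 0.1020; 0.1020 0.7210]  H_jac=[-0.6821 0.0000; 0.0000 -0.5247]  S=[0.6075 0.0035; 0.0035 0.6685]  K=[-0.6692 -0.0766; -0.1113 -0.5653]  nu=[1.8712, -0.6487]  x^+=[2.7592, 2.7477]  P^+=[0.3200 0.0265; 0.0265 0.4994]
step 3: x^-=[3.4186, 2.7477]  P^-=[0.6215 0.1303; 0.1303 0.7694]  H_jac=[-0.9619 0.0000; 0.0000 -0.3838]  S=[0.9050 0.0151; 0.0151 0.5833]  K=[-0.6594 -0.0687; -0.1301 -0.5028]  nu=[1.1335, 1.7334]  x^+=[2.5521, 1.7286]  P^+=[0.2239 0.0274; 0.0274 0.6046]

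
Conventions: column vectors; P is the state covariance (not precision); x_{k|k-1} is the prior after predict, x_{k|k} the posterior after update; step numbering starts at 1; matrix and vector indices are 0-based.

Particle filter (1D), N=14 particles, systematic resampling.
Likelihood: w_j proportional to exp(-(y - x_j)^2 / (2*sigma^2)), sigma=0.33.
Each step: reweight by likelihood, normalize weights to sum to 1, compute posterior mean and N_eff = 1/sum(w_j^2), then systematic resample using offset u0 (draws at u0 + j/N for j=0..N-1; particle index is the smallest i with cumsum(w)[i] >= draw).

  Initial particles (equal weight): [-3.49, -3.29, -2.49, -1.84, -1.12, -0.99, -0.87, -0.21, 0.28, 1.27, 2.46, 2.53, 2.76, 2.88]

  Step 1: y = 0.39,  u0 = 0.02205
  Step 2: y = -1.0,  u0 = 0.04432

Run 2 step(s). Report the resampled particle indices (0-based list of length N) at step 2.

step 1: w=[0.0000, 0.0000, 0.0000, 0.0000, 0.0000, 0.0001, 0.0006, 0.1641, 0.8107, 0.0245, 0.0000, 0.0000, 0.0000, 0.0000]  mean=0.2229  Neff=1.4605  idx=[7, 7, 8, 8, 8, 8, 8, 8, 8, 8, 8, 8, 8, 8]
step 2: w=[0.4731, 0.4731, 0.0045, 0.0045, 0.0045, 0.0045, 0.0045, 0.0045, 0.0045, 0.0045, 0.0045, 0.0045, 0.0045, 0.0045]  mean=-0.1836  Neff=2.2332  idx=[0, 0, 0, 0, 0, 0, 0, 1, 1, 1, 1, 1, 1, 7]

resampled_idx = [0, 0, 0, 0, 0, 0, 0, 1, 1, 1, 1, 1, 1, 7]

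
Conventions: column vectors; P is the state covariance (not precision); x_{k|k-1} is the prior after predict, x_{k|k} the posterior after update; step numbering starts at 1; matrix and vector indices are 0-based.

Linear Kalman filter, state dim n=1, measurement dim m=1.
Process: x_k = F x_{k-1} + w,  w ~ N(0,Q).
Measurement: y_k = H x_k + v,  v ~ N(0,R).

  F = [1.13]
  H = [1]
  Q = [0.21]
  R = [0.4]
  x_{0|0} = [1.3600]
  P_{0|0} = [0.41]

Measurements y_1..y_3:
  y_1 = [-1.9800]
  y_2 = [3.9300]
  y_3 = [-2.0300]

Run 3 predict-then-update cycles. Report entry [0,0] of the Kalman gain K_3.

step 1: x^-=[1.5368]  P^-=[0.7335]  S=[1.1335]  K=[0.6471]  nu=[-3.5168]  x^+=[-0.7390]  P^+=[0.2588]
step 2: x^-=[-0.8351]  P^-=[0.5405]  S=[0.9405]  K=[0.5747]  nu=[4.7651]  x^+=[1.9034]  P^+=[0.2299]
step 3: x^-=[2.1509]  P^-=[0.5035]  S=[0.9035]  K=[0.5573]  nu=[-4.1809]  x^+=[-0.1791]  P^+=[0.2229]

K[0,0] = 0.5573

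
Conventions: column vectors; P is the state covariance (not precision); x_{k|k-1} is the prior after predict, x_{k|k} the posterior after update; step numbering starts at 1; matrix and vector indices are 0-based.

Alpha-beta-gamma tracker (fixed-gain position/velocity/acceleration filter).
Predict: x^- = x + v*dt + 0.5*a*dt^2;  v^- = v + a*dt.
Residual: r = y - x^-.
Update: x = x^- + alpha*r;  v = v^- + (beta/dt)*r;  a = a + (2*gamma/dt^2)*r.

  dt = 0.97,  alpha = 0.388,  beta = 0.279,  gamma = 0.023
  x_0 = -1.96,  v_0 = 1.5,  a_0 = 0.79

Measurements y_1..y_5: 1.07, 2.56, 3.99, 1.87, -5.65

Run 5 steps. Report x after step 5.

step 1: x_pred=-0.1333  r=1.2033  x^+=0.3336  v^+=2.6124  a^+=0.8488
step 2: x_pred=3.2669  r=-0.7069  x^+=2.9926  v^+=3.2324  a^+=0.8143
step 3: x_pred=6.5112  r=-2.5212  x^+=5.5330  v^+=3.2971  a^+=0.6910
step 4: x_pred=9.0563  r=-7.1863  x^+=6.2680  v^+=1.9004  a^+=0.3397
step 5: x_pred=8.2712  r=-13.9212  x^+=2.8698  v^+=-1.7742  a^+=-0.3409

x_post = 2.8698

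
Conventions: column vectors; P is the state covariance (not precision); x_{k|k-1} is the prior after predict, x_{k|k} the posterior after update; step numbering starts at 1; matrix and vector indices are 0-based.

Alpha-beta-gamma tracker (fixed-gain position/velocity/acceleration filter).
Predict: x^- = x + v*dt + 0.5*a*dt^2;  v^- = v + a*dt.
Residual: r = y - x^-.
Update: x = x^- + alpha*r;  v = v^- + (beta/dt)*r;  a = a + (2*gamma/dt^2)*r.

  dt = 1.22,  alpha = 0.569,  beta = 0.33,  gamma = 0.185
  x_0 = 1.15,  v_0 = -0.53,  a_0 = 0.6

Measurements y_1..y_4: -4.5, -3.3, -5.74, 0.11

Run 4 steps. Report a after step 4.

a_post = 1.9741

step 1: x_pred=0.9499  r=-5.4499  x^+=-2.1511  v^+=-1.2722  a^+=-0.7548
step 2: x_pred=-4.2648  r=0.9648  x^+=-3.7158  v^+=-1.9320  a^+=-0.5149
step 3: x_pred=-6.4561  r=0.7161  x^+=-6.0487  v^+=-2.3665  a^+=-0.3369
step 4: x_pred=-9.1866  r=9.2966  x^+=-3.8968  v^+=-0.2629  a^+=1.9741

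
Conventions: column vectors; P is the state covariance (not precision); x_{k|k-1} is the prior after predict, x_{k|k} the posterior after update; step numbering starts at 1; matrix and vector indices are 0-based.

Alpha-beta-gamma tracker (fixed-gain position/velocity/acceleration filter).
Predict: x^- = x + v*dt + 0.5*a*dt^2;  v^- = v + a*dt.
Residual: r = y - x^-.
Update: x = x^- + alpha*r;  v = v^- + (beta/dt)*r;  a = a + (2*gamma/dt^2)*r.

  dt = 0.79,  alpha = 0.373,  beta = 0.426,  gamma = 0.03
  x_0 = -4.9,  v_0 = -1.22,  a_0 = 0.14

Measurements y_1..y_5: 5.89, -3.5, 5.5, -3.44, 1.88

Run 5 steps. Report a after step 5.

step 1: x_pred=-5.8201  r=11.7101  x^+=-1.4522  v^+=5.2052  a^+=1.2658
step 2: x_pred=3.0548  r=-6.5548  x^+=0.6099  v^+=2.6705  a^+=0.6356
step 3: x_pred=2.9179  r=2.5821  x^+=3.8810  v^+=4.5650  a^+=0.8839
step 4: x_pred=7.7632  r=-11.2032  x^+=3.5844  v^+=-0.7780  a^+=-0.1932
step 5: x_pred=2.9095  r=-1.0295  x^+=2.5255  v^+=-1.4858  a^+=-0.2922

a_post = -0.2922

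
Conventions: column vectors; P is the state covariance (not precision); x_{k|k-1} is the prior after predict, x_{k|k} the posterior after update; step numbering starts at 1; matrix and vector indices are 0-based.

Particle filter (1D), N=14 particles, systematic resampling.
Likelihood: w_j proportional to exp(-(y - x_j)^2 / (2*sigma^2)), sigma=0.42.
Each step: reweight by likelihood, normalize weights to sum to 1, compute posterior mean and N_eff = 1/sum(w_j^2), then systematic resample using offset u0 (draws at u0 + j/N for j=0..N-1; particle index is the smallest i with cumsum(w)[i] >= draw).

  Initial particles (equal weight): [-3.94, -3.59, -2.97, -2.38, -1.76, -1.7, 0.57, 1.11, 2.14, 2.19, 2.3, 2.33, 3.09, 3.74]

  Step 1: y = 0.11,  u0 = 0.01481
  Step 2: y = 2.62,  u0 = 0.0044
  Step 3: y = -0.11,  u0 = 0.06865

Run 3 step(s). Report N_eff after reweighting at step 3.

N_eff = 2.8134

step 1: w=[0.0000, 0.0000, 0.0000, 0.0000, 0.0001, 0.0002, 0.9031, 0.0967, 0.0000, 0.0000, 0.0000, 0.0000, 0.0000, 0.0000]  mean=0.6217  Neff=1.2123  idx=[6, 6, 6, 6, 6, 6, 6, 6, 6, 6, 6, 6, 6, 7]
step 2: w=[0.0041, 0.0041, 0.0041, 0.0041, 0.0041, 0.0041, 0.0041, 0.0041, 0.0041, 0.0041, 0.0041, 0.0041, 0.0041, 0.9471]  mean=1.0814  Neff=1.1147  idx=[1, 13, 13, 13, 13, 13, 13, 13, 13, 13, 13, 13, 13, 13]
step 3: w=[0.5850, 0.0319, 0.0319, 0.0319, 0.0319, 0.0319, 0.0319, 0.0319, 0.0319, 0.0319, 0.0319, 0.0319, 0.0319, 0.0319]  mean=0.7941  Neff=2.8134  idx=[0, 0, 0, 0, 0, 0, 0, 0, 2, 4, 7, 9, 11, 13]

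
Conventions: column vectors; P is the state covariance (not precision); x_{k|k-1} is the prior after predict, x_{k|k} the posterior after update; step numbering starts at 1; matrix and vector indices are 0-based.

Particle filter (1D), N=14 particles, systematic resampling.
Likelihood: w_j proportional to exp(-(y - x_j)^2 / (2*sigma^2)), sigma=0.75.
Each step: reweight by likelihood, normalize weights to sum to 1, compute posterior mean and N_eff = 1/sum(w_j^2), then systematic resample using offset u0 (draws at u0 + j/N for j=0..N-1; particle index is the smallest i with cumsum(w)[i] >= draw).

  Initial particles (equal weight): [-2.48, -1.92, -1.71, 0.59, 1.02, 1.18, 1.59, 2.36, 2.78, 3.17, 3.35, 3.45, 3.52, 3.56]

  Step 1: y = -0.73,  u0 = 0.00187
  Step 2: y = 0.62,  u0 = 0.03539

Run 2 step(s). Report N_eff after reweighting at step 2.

step 1: w=[0.0597, 0.2578, 0.3866, 0.1929, 0.0597, 0.0355, 0.0076, 0.0002, 0.0000, 0.0000, 0.0000, 0.0000, 0.0000, 0.0000]  mean=-1.0751  Neff=3.8224  idx=[0, 1, 1, 1, 1, 2, 2, 2, 2, 2, 3, 3, 3, 4]
step 2: w=[0.0000, 0.0008, 0.0008, 0.0008, 0.0008, 0.0020, 0.0020, 0.0020, 0.0020, 0.0020, 0.2550, 0.2550, 0.2550, 0.2214]  mean=0.6532  Neff=4.0962  idx=[10, 10, 10, 10, 11, 11, 11, 12, 12, 12, 12, 13, 13, 13]

N_eff = 4.0962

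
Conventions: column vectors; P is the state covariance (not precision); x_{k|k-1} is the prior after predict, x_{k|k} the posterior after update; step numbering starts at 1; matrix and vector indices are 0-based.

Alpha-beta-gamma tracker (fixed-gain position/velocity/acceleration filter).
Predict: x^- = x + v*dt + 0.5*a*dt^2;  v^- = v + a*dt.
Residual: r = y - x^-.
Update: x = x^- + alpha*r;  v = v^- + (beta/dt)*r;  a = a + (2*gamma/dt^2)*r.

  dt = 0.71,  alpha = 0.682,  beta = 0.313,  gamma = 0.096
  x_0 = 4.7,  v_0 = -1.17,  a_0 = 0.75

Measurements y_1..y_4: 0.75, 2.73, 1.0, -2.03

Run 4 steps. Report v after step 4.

v_post = -1.8138

step 1: x_pred=4.0583  r=-3.3083  x^+=1.8021  v^+=-2.0960  a^+=-0.5101
step 2: x_pred=0.1854  r=2.5446  x^+=1.9208  v^+=-1.3363  a^+=0.4591
step 3: x_pred=1.0877  r=-0.0877  x^+=1.0279  v^+=-1.0490  a^+=0.4257
step 4: x_pred=0.3904  r=-2.4204  x^+=-1.2603  v^+=-1.8138  a^+=-0.4962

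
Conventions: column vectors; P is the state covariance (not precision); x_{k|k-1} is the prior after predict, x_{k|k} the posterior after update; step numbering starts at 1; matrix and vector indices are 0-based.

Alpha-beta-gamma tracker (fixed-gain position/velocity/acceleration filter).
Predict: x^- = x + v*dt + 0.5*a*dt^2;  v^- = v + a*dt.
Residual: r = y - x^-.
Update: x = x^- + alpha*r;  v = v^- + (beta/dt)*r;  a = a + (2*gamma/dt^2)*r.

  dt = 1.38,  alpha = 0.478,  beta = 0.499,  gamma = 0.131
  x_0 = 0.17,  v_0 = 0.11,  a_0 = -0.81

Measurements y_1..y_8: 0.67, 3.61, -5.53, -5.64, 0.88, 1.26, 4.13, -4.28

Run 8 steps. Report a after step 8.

step 1: x_pred=-0.4495  r=1.1195  x^+=0.0856  v^+=-0.6030  a^+=-0.6560
step 2: x_pred=-1.3711  r=4.9811  x^+=1.0098  v^+=0.2929  a^+=0.0293
step 3: x_pred=1.4419  r=-6.9719  x^+=-1.8907  v^+=-2.1877  a^+=-0.9299
step 4: x_pred=-5.7951  r=0.1551  x^+=-5.7210  v^+=-3.4148  a^+=-0.9085
step 5: x_pred=-11.2985  r=12.1785  x^+=-5.4772  v^+=-0.2649  a^+=0.7669
step 6: x_pred=-5.1125  r=6.3725  x^+=-2.0664  v^+=3.0977  a^+=1.6436
step 7: x_pred=3.7735  r=0.3565  x^+=3.9439  v^+=5.4949  a^+=1.6927
step 8: x_pred=13.1386  r=-17.4186  x^+=4.8125  v^+=1.5323  a^+=-0.7037

a_post = -0.7037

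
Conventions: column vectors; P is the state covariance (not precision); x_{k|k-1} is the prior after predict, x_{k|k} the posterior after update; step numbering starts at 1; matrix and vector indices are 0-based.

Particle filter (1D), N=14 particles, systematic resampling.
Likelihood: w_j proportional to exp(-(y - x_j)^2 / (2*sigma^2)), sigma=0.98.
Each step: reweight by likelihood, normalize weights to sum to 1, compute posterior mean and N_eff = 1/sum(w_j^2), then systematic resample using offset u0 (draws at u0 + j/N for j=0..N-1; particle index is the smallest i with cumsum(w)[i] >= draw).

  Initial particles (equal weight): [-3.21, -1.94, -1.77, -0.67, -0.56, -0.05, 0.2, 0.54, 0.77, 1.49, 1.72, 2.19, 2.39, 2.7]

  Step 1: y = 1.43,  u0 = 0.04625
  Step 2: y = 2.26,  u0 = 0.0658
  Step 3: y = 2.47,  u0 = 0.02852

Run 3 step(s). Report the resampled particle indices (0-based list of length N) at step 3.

resampled_idx = [1, 2, 3, 5, 6, 7, 7, 8, 9, 10, 11, 11, 12, 13]

step 1: w=[0.0000, 0.0004, 0.0008, 0.0162, 0.0205, 0.0514, 0.0732, 0.1065, 0.1282, 0.1606, 0.1540, 0.1191, 0.0996, 0.0695]  mean=1.3343  Neff=8.7028  idx=[5, 6, 7, 7, 8, 9, 9, 9, 10, 10, 11, 12, 12, 13]
step 2: w=[0.0071, 0.0126, 0.0246, 0.0246, 0.0361, 0.0842, 0.0842, 0.0842, 0.0985, 0.0985, 0.1144, 0.1137, 0.1137, 0.1037]  mean=1.8455  Neff=10.7443  idx=[3, 5, 6, 7, 7, 8, 9, 10, 10, 11, 11, 12, 13, 13]
step 3: w=[0.0132, 0.0556, 0.0556, 0.0556, 0.0556, 0.0683, 0.0683, 0.0879, 0.0879, 0.0913, 0.0913, 0.0913, 0.0891, 0.0891]  mean=2.0941  Neff=12.7874  idx=[1, 2, 3, 5, 6, 7, 7, 8, 9, 10, 11, 11, 12, 13]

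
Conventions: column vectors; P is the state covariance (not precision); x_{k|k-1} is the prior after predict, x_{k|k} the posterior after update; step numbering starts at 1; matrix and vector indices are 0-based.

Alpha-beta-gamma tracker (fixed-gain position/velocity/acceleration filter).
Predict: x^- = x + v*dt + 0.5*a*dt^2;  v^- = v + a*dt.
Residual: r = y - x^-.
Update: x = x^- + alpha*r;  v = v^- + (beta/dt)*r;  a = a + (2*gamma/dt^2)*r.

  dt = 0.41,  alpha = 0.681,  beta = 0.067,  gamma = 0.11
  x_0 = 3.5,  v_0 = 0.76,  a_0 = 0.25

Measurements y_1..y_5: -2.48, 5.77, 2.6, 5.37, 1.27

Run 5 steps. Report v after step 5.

v_post = 0.8452

step 1: x_pred=3.8326  r=-6.3126  x^+=-0.4663  v^+=-0.1691  a^+=-8.0116
step 2: x_pred=-1.2090  r=6.9790  x^+=3.5437  v^+=-2.3134  a^+=1.1221
step 3: x_pred=2.6895  r=-0.0895  x^+=2.6286  v^+=-1.8679  a^+=1.0049
step 4: x_pred=1.9472  r=3.4228  x^+=4.2781  v^+=-0.8966  a^+=5.4845
step 5: x_pred=4.3715  r=-3.1015  x^+=2.2594  v^+=0.8452  a^+=1.4255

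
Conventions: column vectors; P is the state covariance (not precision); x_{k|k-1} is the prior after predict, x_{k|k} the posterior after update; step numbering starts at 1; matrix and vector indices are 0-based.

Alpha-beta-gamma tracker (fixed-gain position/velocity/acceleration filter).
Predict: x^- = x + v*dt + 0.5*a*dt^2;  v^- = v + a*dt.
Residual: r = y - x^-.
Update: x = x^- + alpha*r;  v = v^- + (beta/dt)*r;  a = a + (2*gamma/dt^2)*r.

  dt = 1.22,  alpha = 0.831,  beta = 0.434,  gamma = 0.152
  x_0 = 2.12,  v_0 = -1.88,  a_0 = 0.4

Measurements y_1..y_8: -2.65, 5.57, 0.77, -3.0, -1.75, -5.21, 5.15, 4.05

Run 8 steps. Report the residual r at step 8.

resid = -1.8198

step 1: x_pred=0.1241  r=-2.7741  x^+=-2.1812  v^+=-2.3788  a^+=-0.1666
step 2: x_pred=-5.2074  r=10.7774  x^+=3.7486  v^+=1.2518  a^+=2.0346
step 3: x_pred=6.7900  r=-6.0200  x^+=1.7874  v^+=1.5925  a^+=0.8051
step 4: x_pred=4.3294  r=-7.3294  x^+=-1.7613  v^+=-0.0326  a^+=-0.6919
step 5: x_pred=-2.3161  r=0.5661  x^+=-1.8457  v^+=-0.6754  a^+=-0.5763
step 6: x_pred=-3.0986  r=-2.1114  x^+=-4.8532  v^+=-2.1296  a^+=-1.0076
step 7: x_pred=-8.2011  r=13.3511  x^+=2.8937  v^+=1.3906  a^+=1.7194
step 8: x_pred=5.8698  r=-1.8198  x^+=4.3575  v^+=2.8409  a^+=1.3477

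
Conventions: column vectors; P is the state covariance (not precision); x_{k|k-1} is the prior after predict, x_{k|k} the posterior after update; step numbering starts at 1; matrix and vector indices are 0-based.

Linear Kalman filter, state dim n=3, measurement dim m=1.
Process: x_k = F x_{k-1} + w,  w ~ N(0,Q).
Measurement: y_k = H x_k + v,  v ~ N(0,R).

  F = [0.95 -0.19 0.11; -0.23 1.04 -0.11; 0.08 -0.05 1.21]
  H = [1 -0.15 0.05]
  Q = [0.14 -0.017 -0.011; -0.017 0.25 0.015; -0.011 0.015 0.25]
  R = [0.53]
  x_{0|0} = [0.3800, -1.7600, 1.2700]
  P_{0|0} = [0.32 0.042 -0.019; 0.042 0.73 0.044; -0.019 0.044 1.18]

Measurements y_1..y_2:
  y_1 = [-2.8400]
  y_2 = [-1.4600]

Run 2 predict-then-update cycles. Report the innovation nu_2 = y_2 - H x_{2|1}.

step 1: x^-=[0.8351, -2.0575, 1.6551]  P^-=[0.4485 -0.1937 0.1423; -0.1937 1.0397 -0.1209; 0.1423 -0.1209 1.9722]  S=[1.0809]  K=[0.4483; -0.3291; 0.2397]  nu=[-4.0665]  x^+=[-0.9881, -0.7194, 0.6805]  P^+=[0.2312 -0.0342 0.0262; -0.0342 0.9226 -0.0356; 0.0262 -0.0356 1.9101]
step 2: x^-=[-0.7271, -0.5958, 0.7804]  P^-=[0.4244 -0.3165 0.3104; -0.3165 1.3091 -0.3472; 0.3104 -0.3472 3.0600]  S=[1.1227]  K=[0.4341; -0.4723; 0.4592]  nu=[-0.8613]  x^+=[-1.1010, -0.1890, 0.3849]  P^+=[0.2128 -0.0863 0.0866; -0.0863 1.0587 -0.1038; 0.0866 -0.1038 2.8233]

innov = [-0.8613]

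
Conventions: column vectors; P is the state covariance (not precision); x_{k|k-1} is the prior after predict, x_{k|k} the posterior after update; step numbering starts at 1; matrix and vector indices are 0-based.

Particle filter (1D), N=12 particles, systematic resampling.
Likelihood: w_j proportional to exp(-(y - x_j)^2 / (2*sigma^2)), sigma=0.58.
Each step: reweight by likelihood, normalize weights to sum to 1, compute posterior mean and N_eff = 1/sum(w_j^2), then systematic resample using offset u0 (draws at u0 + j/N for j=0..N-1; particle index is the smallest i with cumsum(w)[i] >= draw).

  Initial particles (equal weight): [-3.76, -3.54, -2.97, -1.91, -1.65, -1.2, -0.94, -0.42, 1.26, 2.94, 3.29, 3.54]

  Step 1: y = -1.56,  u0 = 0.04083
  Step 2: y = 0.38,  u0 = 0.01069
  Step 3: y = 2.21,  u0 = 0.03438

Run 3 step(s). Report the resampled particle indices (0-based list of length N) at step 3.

step 1: w=[0.0002, 0.0009, 0.0153, 0.2443, 0.2896, 0.2417, 0.1655, 0.0425, 0.0000, 0.0000, 0.0000, 0.0000]  mean=-1.4572  Neff=4.3210  idx=[3, 3, 3, 4, 4, 4, 4, 5, 5, 5, 6, 6]
step 2: w=[0.0018, 0.0018, 0.0018, 0.0094, 0.0094, 0.0094, 0.0094, 0.1048, 0.1048, 0.1048, 0.3214, 0.3214]  mean=-1.0535  Neff=4.1680  idx=[3, 7, 8, 9, 9, 10, 10, 10, 10, 11, 11, 11]
step 3: w=[0.0001, 0.0108, 0.0108, 0.0108, 0.0108, 0.1367, 0.1367, 0.1367, 0.1367, 0.1367, 0.1367, 0.1367]  mean=-0.9513  Neff=7.6223  idx=[4, 5, 6, 6, 7, 7, 8, 9, 9, 10, 11, 11]

resampled_idx = [4, 5, 6, 6, 7, 7, 8, 9, 9, 10, 11, 11]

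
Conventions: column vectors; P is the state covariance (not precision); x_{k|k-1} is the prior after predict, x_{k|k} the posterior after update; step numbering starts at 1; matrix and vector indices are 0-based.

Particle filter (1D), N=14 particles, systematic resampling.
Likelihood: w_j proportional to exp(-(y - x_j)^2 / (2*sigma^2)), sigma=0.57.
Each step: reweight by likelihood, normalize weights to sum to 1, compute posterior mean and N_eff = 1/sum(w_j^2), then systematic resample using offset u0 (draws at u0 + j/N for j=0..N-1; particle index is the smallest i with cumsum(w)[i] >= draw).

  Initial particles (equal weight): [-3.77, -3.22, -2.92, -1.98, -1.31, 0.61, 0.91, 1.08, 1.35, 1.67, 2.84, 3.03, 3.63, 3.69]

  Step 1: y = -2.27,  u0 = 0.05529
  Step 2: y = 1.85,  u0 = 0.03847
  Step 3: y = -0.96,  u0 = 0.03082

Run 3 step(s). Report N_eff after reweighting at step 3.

step 1: w=[0.0163, 0.1296, 0.2714, 0.4568, 0.1259, 0.0000, 0.0000, 0.0000, 0.0000, 0.0000, 0.0000, 0.0000, 0.0000, 0.0000]  mean=-2.3407  Neff=3.1723  idx=[1, 1, 2, 2, 2, 2, 3, 3, 3, 3, 3, 3, 4, 4]
step 2: w=[0.0000, 0.0000, 0.0000, 0.0000, 0.0000, 0.0000, 0.0004, 0.0004, 0.0004, 0.0004, 0.0004, 0.0004, 0.4989, 0.4989]  mean=-1.3115  Neff=2.0089  idx=[12, 12, 12, 12, 12, 12, 12, 13, 13, 13, 13, 13, 13, 13]
step 3: w=[0.0714, 0.0714, 0.0714, 0.0714, 0.0714, 0.0714, 0.0714, 0.0714, 0.0714, 0.0714, 0.0714, 0.0714, 0.0714, 0.0714]  mean=-1.3100  Neff=14.0000  idx=[0, 1, 2, 3, 4, 5, 6, 7, 8, 9, 10, 11, 12, 13]

N_eff = 14.0000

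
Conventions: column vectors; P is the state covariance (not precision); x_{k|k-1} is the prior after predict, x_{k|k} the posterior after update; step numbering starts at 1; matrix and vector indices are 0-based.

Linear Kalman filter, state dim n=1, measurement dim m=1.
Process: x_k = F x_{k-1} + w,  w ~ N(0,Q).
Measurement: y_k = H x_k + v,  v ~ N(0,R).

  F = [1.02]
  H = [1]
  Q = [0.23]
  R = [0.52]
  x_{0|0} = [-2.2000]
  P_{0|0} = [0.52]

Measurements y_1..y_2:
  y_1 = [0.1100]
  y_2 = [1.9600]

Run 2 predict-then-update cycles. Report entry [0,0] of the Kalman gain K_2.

K[0,0] = 0.5154

step 1: x^-=[-2.2440]  P^-=[0.7710]  S=[1.2910]  K=[0.5972]  nu=[2.3540]  x^+=[-0.8382]  P^+=[0.3106]
step 2: x^-=[-0.8549]  P^-=[0.5531]  S=[1.0731]  K=[0.5154]  nu=[2.8149]  x^+=[0.5959]  P^+=[0.2680]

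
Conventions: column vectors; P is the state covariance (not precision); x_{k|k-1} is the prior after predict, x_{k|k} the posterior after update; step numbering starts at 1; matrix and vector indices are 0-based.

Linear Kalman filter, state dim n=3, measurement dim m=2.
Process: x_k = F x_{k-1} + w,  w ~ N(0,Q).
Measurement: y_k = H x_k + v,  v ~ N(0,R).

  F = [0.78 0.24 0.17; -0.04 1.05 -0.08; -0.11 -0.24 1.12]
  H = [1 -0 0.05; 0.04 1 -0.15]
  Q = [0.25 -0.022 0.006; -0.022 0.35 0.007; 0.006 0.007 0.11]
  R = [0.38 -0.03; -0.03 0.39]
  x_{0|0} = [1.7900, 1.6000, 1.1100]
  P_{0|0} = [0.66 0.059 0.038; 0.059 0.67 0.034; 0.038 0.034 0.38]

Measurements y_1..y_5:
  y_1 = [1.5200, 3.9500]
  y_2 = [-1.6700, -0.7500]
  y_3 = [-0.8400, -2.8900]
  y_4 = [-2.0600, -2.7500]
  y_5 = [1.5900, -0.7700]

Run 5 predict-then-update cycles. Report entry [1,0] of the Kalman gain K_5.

K[1,0] = 0.0520

step 1: x^-=[1.9689, 1.5196, 0.6623]  P^-=[0.7361 0.1716 0.0108; 0.1716 1.0817 -0.1600; 0.0108 -0.1600 0.6087]  S=[1.1187 0.1569; 0.1569 1.5482]  K=[0.6496 0.0630; 0.0461 0.7140; 0.0604 -0.1681]  nu=[-0.4820, 2.4510]  x^+=[1.8101, 3.2473, 0.2211]  P^+=[0.2450 -0.0048 -0.0002; -0.0048 0.2798 0.0172; -0.0002 0.0172 0.5641]
step 2: x^-=[2.2288, 3.3196, -0.7309]  P^-=[0.4310 0.0321 0.0810; 0.0321 0.6600 -0.0919; 0.0810 -0.0919 0.8272]  S=[0.8212 -0.0034; -0.0034 1.0985]  K=[0.5300 0.0355; 0.0361 0.6147; 0.1482 -0.1932]  nu=[-3.8623, -4.2683]  x^+=[0.0303, 0.5565, -0.4788]  P^+=[0.1991 -0.0065 0.0237; -0.0065 0.2441 0.0345; 0.0237 0.0345 0.7679]
step 3: x^-=[0.0758, 0.6215, -0.6732]  P^-=[0.4141 0.0215 0.1506; 0.0215 0.6192 -0.0814; 0.1506 -0.0814 1.0651]  S=[0.8118 -0.0263; -0.0263 1.0582]  K=[0.5203 0.0275; 0.0408 0.5985; 0.2441 -0.2162]  nu=[-0.8822, -3.6155]  x^+=[-0.4827, -1.5786, -0.1070]  P^+=[0.1943 -0.0050 0.0510; -0.0050 0.2401 0.0510; 0.0510 0.0510 0.9645]
step 4: x^-=[-0.7735, -1.6296, 0.3121]  P^-=[0.4257 0.0199 0.2154; 0.0199 0.6133 -0.0794; 0.2154 -0.0794 1.2958]  S=[0.8305 -0.0387; -0.0387 1.0560]  K=[0.5267 0.0236; 0.0468 0.5946; 0.3263 -0.2391]  nu=[-1.3021, -1.0426]  x^+=[-1.4840, -2.3105, 0.1366]  P^+=[0.1957 -0.0033 0.0741; -0.0033 0.2404 0.0651; 0.0741 0.0651 1.1409]
step 5: x^-=[-1.6888, -2.3776, 0.8708]  P^-=[0.4396 0.0195 0.2715; 0.0195 0.6124 -0.0794; 0.2715 -0.0794 1.5039]  S=[0.8505 -0.0483; -0.0483 1.0591]  K=[0.5340 0.0210; 0.0520 0.5926; 0.3929 -0.2598]  nu=[3.2352, 1.8058]  x^+=[0.0768, -1.1394, 1.6726]  P^+=[0.1977 -0.0019 0.0925; -0.0019 0.2412 0.0769; 0.0925 0.0769 1.2913]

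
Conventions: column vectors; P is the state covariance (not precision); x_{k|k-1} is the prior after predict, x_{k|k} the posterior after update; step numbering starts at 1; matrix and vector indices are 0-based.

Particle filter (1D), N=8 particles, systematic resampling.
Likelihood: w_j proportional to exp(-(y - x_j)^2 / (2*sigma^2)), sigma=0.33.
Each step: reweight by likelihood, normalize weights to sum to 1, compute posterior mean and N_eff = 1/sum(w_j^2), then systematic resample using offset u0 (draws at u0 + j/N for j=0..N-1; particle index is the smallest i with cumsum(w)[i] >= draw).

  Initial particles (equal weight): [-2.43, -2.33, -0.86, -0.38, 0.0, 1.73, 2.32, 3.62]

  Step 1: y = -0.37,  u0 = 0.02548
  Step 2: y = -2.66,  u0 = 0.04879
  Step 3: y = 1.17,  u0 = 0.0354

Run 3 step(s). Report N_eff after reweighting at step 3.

N_eff = 8.0000

step 1: w=[0.0000, 0.0000, 0.1781, 0.5360, 0.2860, 0.0000, 0.0000, 0.0000]  mean=-0.3568  Neff=2.4954  idx=[2, 2, 3, 3, 3, 3, 4, 4]
step 2: w=[0.4999, 0.4999, 0.0001, 0.0001, 0.0001, 0.0001, 0.0000, 0.0000]  mean=-0.8599  Neff=2.0010  idx=[0, 0, 0, 0, 1, 1, 1, 1]
step 3: w=[0.1250, 0.1250, 0.1250, 0.1250, 0.1250, 0.1250, 0.1250, 0.1250]  mean=-0.8600  Neff=8.0000  idx=[0, 1, 2, 3, 4, 5, 6, 7]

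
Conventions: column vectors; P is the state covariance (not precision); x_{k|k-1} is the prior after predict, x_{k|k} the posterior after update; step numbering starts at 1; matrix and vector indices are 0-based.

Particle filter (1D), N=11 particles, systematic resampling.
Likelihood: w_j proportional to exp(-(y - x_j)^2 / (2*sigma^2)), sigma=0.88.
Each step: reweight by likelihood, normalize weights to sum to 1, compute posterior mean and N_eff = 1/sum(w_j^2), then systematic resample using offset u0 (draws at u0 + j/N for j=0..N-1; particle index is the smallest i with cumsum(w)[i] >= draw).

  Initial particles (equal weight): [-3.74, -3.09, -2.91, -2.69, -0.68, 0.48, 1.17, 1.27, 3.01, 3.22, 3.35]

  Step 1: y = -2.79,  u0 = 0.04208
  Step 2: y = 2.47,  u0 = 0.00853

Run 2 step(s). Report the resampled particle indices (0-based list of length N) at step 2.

step 1: w=[0.1576, 0.2663, 0.2796, 0.2804, 0.0159, 0.0003, 0.0000, 0.0000, 0.0000, 0.0000, 0.0000]  mean=-2.9905  Neff=3.9566  idx=[0, 0, 1, 1, 1, 2, 2, 2, 3, 3, 3]
step 2: w=[0.0001, 0.0001, 0.0163, 0.0163, 0.0163, 0.0580, 0.0580, 0.0580, 0.2590, 0.2590, 0.2590]  mean=-2.7480  Neff=4.7131  idx=[2, 5, 7, 8, 8, 8, 9, 9, 9, 10, 10]

resampled_idx = [2, 5, 7, 8, 8, 8, 9, 9, 9, 10, 10]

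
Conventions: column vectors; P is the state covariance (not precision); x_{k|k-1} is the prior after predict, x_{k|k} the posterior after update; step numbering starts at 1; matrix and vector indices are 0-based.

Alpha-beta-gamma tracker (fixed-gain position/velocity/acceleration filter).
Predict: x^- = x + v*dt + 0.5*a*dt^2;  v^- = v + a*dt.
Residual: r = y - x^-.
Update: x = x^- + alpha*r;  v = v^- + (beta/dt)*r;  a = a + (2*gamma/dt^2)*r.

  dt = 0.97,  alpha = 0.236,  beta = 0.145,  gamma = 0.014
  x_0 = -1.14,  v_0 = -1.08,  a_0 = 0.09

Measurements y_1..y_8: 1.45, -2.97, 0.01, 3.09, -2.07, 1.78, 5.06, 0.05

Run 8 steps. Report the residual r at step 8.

resid = -5.2527

step 1: x_pred=-2.1453  r=3.5953  x^+=-1.2968  v^+=-0.4553  a^+=0.1970
step 2: x_pred=-1.6457  r=-1.3243  x^+=-1.9582  v^+=-0.4621  a^+=0.1576
step 3: x_pred=-2.3324  r=2.3424  x^+=-1.7796  v^+=0.0409  a^+=0.2273
step 4: x_pred=-1.6330  r=4.7230  x^+=-0.5184  v^+=0.9673  a^+=0.3678
step 5: x_pred=0.5930  r=-2.6630  x^+=-0.0355  v^+=0.9261  a^+=0.2886
step 6: x_pred=0.9986  r=0.7814  x^+=1.1830  v^+=1.3228  a^+=0.3118
step 7: x_pred=2.6128  r=2.4472  x^+=3.1904  v^+=1.9911  a^+=0.3847
step 8: x_pred=5.3027  r=-5.2527  x^+=4.0631  v^+=1.5791  a^+=0.2284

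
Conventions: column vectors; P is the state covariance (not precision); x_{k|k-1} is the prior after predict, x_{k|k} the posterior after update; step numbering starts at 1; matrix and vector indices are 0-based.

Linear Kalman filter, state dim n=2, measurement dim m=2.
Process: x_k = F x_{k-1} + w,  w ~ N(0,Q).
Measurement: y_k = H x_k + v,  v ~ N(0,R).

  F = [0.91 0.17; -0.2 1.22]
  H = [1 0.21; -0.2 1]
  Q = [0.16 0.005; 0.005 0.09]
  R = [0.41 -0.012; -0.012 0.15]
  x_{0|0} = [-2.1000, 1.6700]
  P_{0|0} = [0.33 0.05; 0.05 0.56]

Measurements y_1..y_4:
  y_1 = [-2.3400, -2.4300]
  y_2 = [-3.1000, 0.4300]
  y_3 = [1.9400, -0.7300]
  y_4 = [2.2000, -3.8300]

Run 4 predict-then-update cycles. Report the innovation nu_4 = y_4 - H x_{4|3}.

step 1: x^-=[-1.6271, 2.4574]  P^-=[0.4649 0.1149; 0.1149 0.9123]  S=[0.9634 0.1967; 0.1967 1.0349]  K=[0.5236 -0.0783; 0.1485 0.8311]  nu=[-1.2290, -5.2128]  x^+=[-1.8623, -2.0574]  P^+=[0.2106 0.0241; 0.0241 0.1277]
step 2: x^-=[-2.0444, -2.1375]  P^-=[0.3455 0.0191; 0.0191 0.2767]  S=[0.7757 -0.0047; -0.0047 0.4329]  K=[0.4499 -0.1107; 0.1033 0.6315]  nu=[-0.6067, 2.1586]  x^+=[-2.5562, -0.8370]  P^+=[0.1827 0.0145; 0.0145 0.0964]
step 3: x^-=[-2.4685, -0.5099]  P^-=[0.3186 0.0074; 0.0074 0.2337]  S=[0.7420 -0.0196; -0.0196 0.3935]  K=[0.4283 -0.1219; 0.0918 0.5947]  nu=[4.5155, -0.7138]  x^+=[-0.4477, -0.5199]  P^+=[0.1746 0.0115; 0.0115 0.0904]
step 4: x^-=[-0.4958, -0.5448]  P^-=[0.3108 0.0044; 0.0044 0.2259]  S=[0.7326 -0.0225; -0.0225 0.3866]  K=[0.4216 -0.1249; 0.0888 0.5873]  nu=[2.8102, -3.3844]  x^+=[1.1119, -2.2829]  P^+=[0.1721 0.0106; 0.0106 0.0892]

innov = [2.8102, -3.3844]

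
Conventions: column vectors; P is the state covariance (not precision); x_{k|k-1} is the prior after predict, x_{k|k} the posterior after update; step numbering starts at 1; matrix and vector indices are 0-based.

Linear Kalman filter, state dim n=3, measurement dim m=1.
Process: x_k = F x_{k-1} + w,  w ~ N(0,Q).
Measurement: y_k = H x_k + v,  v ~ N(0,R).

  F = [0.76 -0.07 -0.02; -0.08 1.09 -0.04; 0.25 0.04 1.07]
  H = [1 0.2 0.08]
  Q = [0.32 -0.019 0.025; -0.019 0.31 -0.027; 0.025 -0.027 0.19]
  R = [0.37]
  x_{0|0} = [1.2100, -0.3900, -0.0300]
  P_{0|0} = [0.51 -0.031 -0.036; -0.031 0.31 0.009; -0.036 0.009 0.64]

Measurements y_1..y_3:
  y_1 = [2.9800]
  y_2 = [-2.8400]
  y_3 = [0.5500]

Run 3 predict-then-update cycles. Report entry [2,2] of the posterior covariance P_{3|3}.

step 1: x^-=[0.9475, -0.5207, 0.2548]  P^-=[0.6208 -0.0981 0.0772; -0.0981 0.6870 -0.0455; 0.0772 -0.0455 0.9360]  S=[0.9959]  K=[0.6098; 0.0358; 0.1435]  nu=[2.1163]  x^+=[2.2381, -0.4450, 0.5585]  P^+=[0.2504 -0.1199 -0.0100; -0.1199 0.6857 -0.0506; -0.0100 -0.0506 0.9155]
step 2: x^-=[1.7209, -0.6864, 1.1394]  P^-=[0.4813 -0.1845 0.0453; -0.1845 1.1530 -0.1316; 0.0453 -0.1316 1.2428]  S=[0.8346]  K=[0.5368; 0.0426; 0.1418]  nu=[-4.5148]  x^+=[-0.7026, -0.8788, 0.4990]  P^+=[0.2408 -0.2036 -0.0183; -0.2036 1.1515 -0.1366; -0.0183 -0.1366 1.2260]
step 3: x^-=[-0.4824, -0.9216, 0.3231]  P^-=[0.4871 -0.2872 0.0342; -0.2872 1.7289 -0.2463; 0.0342 -0.2463 1.5850]  S=[0.8191]  K=[0.5279; 0.0475; 0.1365]  nu=[1.1909]  x^+=[0.1462, -0.8651, 0.4857]  P^+=[0.2588 -0.3077 -0.0248; -0.3077 1.7271 -0.2516; -0.0248 -0.2516 1.5697]

P_post[2,2] = 1.5697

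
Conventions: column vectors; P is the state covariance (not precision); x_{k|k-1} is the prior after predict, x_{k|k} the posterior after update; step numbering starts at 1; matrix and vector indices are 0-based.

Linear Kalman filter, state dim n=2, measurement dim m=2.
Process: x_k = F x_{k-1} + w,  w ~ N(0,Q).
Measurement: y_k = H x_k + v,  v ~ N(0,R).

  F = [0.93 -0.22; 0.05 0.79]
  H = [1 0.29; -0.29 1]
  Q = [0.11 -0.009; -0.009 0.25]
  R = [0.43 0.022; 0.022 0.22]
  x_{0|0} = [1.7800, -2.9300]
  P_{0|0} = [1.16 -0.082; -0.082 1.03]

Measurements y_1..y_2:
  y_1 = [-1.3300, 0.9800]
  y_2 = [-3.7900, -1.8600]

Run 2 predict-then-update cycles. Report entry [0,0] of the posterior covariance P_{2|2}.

P_post[0,0] = 0.1760

step 1: x^-=[2.3000, -2.2257]  P^-=[1.1967 -0.1934; -0.1934 0.8892]  S=[1.5893 -0.2443; -0.2443 1.3221]  K=[0.6740 -0.2842; 0.1549 0.7437]  nu=[-2.9845, 3.8727]  x^+=[-0.8123, 0.1920]  P^+=[0.2743 0.0318; 0.0318 0.1762]
step 2: x^-=[-0.7977, 0.1111]  P^-=[0.3428 -0.0038; -0.0038 0.3632]  S=[0.8011 0.0244; 0.0244 0.6142]  K=[0.4321 -0.1852; 0.1088 0.5888]  nu=[-3.0245, -2.2024]  x^+=[-1.6967, -1.5146]  P^+=[0.1760 0.0198; 0.0198 0.1377]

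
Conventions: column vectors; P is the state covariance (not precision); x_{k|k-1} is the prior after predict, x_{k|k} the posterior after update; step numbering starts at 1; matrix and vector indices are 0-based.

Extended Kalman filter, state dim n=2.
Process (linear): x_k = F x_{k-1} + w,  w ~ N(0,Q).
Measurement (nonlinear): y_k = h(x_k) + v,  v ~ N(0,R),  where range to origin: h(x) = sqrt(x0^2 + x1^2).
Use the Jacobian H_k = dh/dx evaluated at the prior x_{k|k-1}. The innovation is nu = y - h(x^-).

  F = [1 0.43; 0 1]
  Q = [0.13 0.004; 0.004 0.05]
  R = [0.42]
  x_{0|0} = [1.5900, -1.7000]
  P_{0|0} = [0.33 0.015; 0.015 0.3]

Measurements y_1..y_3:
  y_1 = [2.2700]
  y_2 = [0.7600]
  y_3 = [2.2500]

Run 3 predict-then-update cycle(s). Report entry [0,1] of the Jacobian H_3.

step 1: x^-=[0.8590, -1.7000]  P^-=[0.5284 0.1480; 0.1480 0.3500]  H_jac=[0.4510 -0.8925]  S=[0.6871]  K=[0.1545; -0.3575]  nu=[0.3653]  x^+=[0.9155, -1.8306]  P^+=[0.5120 0.1860; 0.1860 0.2622]
step 2: x^-=[0.1283, -1.8306]  P^-=[0.8504 0.3027; 0.3027 0.3122]  H_jac=[0.0699 -0.9976]  S=[0.6926]  K=[-0.3501; -0.4191]  nu=[-1.0751]  x^+=[0.5047, -1.3800]  P^+=[0.7655 0.2011; 0.2011 0.1905]
step 3: x^-=[-0.0887, -1.3800]  P^-=[1.1036 0.2870; 0.2870 0.2405]  H_jac=[-0.0641 -0.9979]  S=[0.7008]  K=[-0.5097; -0.3688]  nu=[0.8671]  x^+=[-0.5306, -1.6998]  P^+=[0.9216 0.1553; 0.1553 0.1452]

H_jac[0,1] = -0.9979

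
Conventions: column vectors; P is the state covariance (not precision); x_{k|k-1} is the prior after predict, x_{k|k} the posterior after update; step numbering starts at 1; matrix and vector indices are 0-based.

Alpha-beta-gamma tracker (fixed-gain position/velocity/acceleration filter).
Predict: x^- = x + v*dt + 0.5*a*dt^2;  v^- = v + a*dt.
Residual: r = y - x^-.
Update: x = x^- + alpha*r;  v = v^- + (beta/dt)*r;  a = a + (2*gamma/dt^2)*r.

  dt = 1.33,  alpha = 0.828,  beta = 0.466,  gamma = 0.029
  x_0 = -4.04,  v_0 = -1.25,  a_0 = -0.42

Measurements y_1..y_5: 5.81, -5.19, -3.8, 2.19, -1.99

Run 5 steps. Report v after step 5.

v_post = -0.4692

step 1: x_pred=-6.0740  r=11.8840  x^+=3.7660  v^+=2.3553  a^+=-0.0303
step 2: x_pred=6.8716  r=-12.0616  x^+=-3.1154  v^+=-1.9112  a^+=-0.4258
step 3: x_pred=-6.0339  r=2.2339  x^+=-4.1842  v^+=-1.6948  a^+=-0.3526
step 4: x_pred=-6.7502  r=8.9402  x^+=0.6523  v^+=0.9687  a^+=-0.0594
step 5: x_pred=1.8880  r=-3.8780  x^+=-1.3230  v^+=-0.4692  a^+=-0.1866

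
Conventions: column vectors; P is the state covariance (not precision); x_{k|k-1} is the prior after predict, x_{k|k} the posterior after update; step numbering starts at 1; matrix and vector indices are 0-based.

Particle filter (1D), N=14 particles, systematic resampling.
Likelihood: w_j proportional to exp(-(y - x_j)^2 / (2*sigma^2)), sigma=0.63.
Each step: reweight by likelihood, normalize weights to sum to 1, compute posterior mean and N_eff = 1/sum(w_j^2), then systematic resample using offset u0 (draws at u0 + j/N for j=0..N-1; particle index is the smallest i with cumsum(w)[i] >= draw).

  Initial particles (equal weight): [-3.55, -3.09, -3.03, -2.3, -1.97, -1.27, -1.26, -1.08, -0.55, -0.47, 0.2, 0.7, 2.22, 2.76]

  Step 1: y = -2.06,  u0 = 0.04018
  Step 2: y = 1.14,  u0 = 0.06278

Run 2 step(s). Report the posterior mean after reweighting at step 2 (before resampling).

step 1: w=[0.0158, 0.0683, 0.0794, 0.2416, 0.2572, 0.1184, 0.1160, 0.0775, 0.0147, 0.0108, 0.0004, 0.0000, 0.0000, 0.0000]  mean=-1.9633  Neff=5.8990  idx=[1, 2, 3, 3, 3, 3, 4, 4, 4, 5, 5, 6, 7, 7]
step 2: w=[0.0000, 0.0000, 0.0001, 0.0001, 0.0001, 0.0001, 0.0008, 0.0008, 0.0008, 0.1093, 0.1093, 0.1162, 0.3312, 0.3312]  mean=-1.1450  Neff=3.8942  idx=[9, 10, 10, 11, 12, 12, 12, 12, 12, 13, 13, 13, 13, 13]

post_mean = -1.1450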